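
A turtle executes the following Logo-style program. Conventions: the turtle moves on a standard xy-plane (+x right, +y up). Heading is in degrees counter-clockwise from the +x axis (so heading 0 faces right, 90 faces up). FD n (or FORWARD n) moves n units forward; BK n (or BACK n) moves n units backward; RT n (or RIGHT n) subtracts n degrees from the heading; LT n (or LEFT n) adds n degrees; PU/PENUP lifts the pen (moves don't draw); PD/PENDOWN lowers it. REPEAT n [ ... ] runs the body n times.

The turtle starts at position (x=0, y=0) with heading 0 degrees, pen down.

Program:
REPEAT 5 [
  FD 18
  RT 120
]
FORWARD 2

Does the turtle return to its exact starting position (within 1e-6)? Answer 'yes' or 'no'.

Executing turtle program step by step:
Start: pos=(0,0), heading=0, pen down
REPEAT 5 [
  -- iteration 1/5 --
  FD 18: (0,0) -> (18,0) [heading=0, draw]
  RT 120: heading 0 -> 240
  -- iteration 2/5 --
  FD 18: (18,0) -> (9,-15.588) [heading=240, draw]
  RT 120: heading 240 -> 120
  -- iteration 3/5 --
  FD 18: (9,-15.588) -> (0,0) [heading=120, draw]
  RT 120: heading 120 -> 0
  -- iteration 4/5 --
  FD 18: (0,0) -> (18,0) [heading=0, draw]
  RT 120: heading 0 -> 240
  -- iteration 5/5 --
  FD 18: (18,0) -> (9,-15.588) [heading=240, draw]
  RT 120: heading 240 -> 120
]
FD 2: (9,-15.588) -> (8,-13.856) [heading=120, draw]
Final: pos=(8,-13.856), heading=120, 6 segment(s) drawn

Start position: (0, 0)
Final position: (8, -13.856)
Distance = 16; >= 1e-6 -> NOT closed

Answer: no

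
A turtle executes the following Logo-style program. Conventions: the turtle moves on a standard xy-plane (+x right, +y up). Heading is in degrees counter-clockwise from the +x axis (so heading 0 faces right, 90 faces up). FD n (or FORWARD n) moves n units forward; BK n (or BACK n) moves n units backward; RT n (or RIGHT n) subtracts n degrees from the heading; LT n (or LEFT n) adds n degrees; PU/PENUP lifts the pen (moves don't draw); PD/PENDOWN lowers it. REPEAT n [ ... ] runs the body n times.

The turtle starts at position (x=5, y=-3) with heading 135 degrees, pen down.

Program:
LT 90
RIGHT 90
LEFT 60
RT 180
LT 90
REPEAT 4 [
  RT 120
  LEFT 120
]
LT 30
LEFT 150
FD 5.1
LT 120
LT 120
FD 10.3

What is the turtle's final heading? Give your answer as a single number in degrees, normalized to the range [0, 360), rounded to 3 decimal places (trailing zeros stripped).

Answer: 165

Derivation:
Executing turtle program step by step:
Start: pos=(5,-3), heading=135, pen down
LT 90: heading 135 -> 225
RT 90: heading 225 -> 135
LT 60: heading 135 -> 195
RT 180: heading 195 -> 15
LT 90: heading 15 -> 105
REPEAT 4 [
  -- iteration 1/4 --
  RT 120: heading 105 -> 345
  LT 120: heading 345 -> 105
  -- iteration 2/4 --
  RT 120: heading 105 -> 345
  LT 120: heading 345 -> 105
  -- iteration 3/4 --
  RT 120: heading 105 -> 345
  LT 120: heading 345 -> 105
  -- iteration 4/4 --
  RT 120: heading 105 -> 345
  LT 120: heading 345 -> 105
]
LT 30: heading 105 -> 135
LT 150: heading 135 -> 285
FD 5.1: (5,-3) -> (6.32,-7.926) [heading=285, draw]
LT 120: heading 285 -> 45
LT 120: heading 45 -> 165
FD 10.3: (6.32,-7.926) -> (-3.629,-5.26) [heading=165, draw]
Final: pos=(-3.629,-5.26), heading=165, 2 segment(s) drawn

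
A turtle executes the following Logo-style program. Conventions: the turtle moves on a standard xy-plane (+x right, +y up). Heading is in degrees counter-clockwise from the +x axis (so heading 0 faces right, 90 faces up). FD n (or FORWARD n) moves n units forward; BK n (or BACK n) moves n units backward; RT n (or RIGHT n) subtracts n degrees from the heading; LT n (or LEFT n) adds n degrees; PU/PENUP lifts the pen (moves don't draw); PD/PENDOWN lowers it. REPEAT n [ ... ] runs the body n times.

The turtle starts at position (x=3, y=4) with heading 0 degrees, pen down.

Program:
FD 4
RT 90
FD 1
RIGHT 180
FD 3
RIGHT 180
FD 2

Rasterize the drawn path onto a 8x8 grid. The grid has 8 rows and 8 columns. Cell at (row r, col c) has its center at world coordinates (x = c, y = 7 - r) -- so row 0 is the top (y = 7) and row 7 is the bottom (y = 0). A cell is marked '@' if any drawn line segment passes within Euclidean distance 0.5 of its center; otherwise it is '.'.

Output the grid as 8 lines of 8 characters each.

Segment 0: (3,4) -> (7,4)
Segment 1: (7,4) -> (7,3)
Segment 2: (7,3) -> (7,6)
Segment 3: (7,6) -> (7,4)

Answer: ........
.......@
.......@
...@@@@@
.......@
........
........
........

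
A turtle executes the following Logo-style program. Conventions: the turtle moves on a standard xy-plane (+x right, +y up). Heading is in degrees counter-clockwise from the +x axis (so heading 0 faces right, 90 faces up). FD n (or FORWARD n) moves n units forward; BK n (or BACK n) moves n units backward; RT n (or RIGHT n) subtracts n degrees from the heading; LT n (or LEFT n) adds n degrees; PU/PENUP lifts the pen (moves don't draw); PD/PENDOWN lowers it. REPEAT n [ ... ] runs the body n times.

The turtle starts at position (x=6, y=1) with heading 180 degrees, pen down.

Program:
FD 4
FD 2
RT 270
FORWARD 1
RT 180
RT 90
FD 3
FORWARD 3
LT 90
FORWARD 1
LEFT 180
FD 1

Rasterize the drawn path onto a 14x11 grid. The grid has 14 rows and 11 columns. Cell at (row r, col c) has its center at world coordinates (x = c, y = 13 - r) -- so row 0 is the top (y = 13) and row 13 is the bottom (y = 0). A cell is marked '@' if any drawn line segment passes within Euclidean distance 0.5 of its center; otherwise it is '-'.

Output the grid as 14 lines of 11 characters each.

Segment 0: (6,1) -> (2,1)
Segment 1: (2,1) -> (0,1)
Segment 2: (0,1) -> (0,0)
Segment 3: (0,0) -> (3,0)
Segment 4: (3,0) -> (6,0)
Segment 5: (6,0) -> (6,1)
Segment 6: (6,1) -> (6,0)

Answer: -----------
-----------
-----------
-----------
-----------
-----------
-----------
-----------
-----------
-----------
-----------
-----------
@@@@@@@----
@@@@@@@----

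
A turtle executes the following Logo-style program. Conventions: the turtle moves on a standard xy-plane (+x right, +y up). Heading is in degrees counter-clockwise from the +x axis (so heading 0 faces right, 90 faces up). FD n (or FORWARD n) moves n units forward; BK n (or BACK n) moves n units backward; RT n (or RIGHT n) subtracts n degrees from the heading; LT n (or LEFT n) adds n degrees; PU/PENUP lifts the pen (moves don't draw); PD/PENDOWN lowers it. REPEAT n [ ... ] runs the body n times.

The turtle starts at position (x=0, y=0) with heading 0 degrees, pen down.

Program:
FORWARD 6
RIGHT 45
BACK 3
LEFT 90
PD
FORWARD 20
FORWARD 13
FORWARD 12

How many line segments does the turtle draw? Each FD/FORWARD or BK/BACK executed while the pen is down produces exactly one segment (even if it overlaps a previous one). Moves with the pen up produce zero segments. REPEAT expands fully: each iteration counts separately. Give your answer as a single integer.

Executing turtle program step by step:
Start: pos=(0,0), heading=0, pen down
FD 6: (0,0) -> (6,0) [heading=0, draw]
RT 45: heading 0 -> 315
BK 3: (6,0) -> (3.879,2.121) [heading=315, draw]
LT 90: heading 315 -> 45
PD: pen down
FD 20: (3.879,2.121) -> (18.021,16.263) [heading=45, draw]
FD 13: (18.021,16.263) -> (27.213,25.456) [heading=45, draw]
FD 12: (27.213,25.456) -> (35.698,33.941) [heading=45, draw]
Final: pos=(35.698,33.941), heading=45, 5 segment(s) drawn
Segments drawn: 5

Answer: 5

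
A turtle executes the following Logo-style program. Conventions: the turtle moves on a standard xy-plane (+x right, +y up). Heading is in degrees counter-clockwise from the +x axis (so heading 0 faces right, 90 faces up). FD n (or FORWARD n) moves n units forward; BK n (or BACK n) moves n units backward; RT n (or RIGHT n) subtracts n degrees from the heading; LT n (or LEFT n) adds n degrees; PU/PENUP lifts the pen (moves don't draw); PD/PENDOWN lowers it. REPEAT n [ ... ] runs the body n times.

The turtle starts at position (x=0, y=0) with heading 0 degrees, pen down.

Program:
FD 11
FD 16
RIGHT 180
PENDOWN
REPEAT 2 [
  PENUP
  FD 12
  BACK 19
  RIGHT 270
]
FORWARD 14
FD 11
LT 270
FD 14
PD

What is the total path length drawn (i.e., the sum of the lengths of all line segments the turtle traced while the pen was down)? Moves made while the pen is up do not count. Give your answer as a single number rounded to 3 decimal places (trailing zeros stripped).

Executing turtle program step by step:
Start: pos=(0,0), heading=0, pen down
FD 11: (0,0) -> (11,0) [heading=0, draw]
FD 16: (11,0) -> (27,0) [heading=0, draw]
RT 180: heading 0 -> 180
PD: pen down
REPEAT 2 [
  -- iteration 1/2 --
  PU: pen up
  FD 12: (27,0) -> (15,0) [heading=180, move]
  BK 19: (15,0) -> (34,0) [heading=180, move]
  RT 270: heading 180 -> 270
  -- iteration 2/2 --
  PU: pen up
  FD 12: (34,0) -> (34,-12) [heading=270, move]
  BK 19: (34,-12) -> (34,7) [heading=270, move]
  RT 270: heading 270 -> 0
]
FD 14: (34,7) -> (48,7) [heading=0, move]
FD 11: (48,7) -> (59,7) [heading=0, move]
LT 270: heading 0 -> 270
FD 14: (59,7) -> (59,-7) [heading=270, move]
PD: pen down
Final: pos=(59,-7), heading=270, 2 segment(s) drawn

Segment lengths:
  seg 1: (0,0) -> (11,0), length = 11
  seg 2: (11,0) -> (27,0), length = 16
Total = 27

Answer: 27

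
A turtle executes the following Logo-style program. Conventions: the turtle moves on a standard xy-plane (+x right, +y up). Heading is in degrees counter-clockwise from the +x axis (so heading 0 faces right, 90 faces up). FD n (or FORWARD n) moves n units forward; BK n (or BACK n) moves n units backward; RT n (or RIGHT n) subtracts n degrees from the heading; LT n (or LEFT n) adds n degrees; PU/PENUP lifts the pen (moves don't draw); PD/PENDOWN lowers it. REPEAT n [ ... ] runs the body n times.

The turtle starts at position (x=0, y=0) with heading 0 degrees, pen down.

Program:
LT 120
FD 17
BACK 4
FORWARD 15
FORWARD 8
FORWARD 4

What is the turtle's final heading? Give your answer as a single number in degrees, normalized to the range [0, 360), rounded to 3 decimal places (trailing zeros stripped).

Answer: 120

Derivation:
Executing turtle program step by step:
Start: pos=(0,0), heading=0, pen down
LT 120: heading 0 -> 120
FD 17: (0,0) -> (-8.5,14.722) [heading=120, draw]
BK 4: (-8.5,14.722) -> (-6.5,11.258) [heading=120, draw]
FD 15: (-6.5,11.258) -> (-14,24.249) [heading=120, draw]
FD 8: (-14,24.249) -> (-18,31.177) [heading=120, draw]
FD 4: (-18,31.177) -> (-20,34.641) [heading=120, draw]
Final: pos=(-20,34.641), heading=120, 5 segment(s) drawn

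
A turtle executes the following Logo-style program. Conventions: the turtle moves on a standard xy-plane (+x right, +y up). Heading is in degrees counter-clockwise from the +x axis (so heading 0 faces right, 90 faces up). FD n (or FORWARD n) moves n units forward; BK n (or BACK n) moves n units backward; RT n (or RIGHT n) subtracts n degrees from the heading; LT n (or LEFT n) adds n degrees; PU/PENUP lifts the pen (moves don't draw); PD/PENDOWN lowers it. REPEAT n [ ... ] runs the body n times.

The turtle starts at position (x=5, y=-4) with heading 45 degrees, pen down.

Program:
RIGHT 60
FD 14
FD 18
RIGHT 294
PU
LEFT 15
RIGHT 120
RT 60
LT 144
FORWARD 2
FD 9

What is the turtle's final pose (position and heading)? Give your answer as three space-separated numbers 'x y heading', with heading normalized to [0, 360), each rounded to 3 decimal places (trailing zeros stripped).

Answer: 45.436 -6.782 30

Derivation:
Executing turtle program step by step:
Start: pos=(5,-4), heading=45, pen down
RT 60: heading 45 -> 345
FD 14: (5,-4) -> (18.523,-7.623) [heading=345, draw]
FD 18: (18.523,-7.623) -> (35.91,-12.282) [heading=345, draw]
RT 294: heading 345 -> 51
PU: pen up
LT 15: heading 51 -> 66
RT 120: heading 66 -> 306
RT 60: heading 306 -> 246
LT 144: heading 246 -> 30
FD 2: (35.91,-12.282) -> (37.642,-11.282) [heading=30, move]
FD 9: (37.642,-11.282) -> (45.436,-6.782) [heading=30, move]
Final: pos=(45.436,-6.782), heading=30, 2 segment(s) drawn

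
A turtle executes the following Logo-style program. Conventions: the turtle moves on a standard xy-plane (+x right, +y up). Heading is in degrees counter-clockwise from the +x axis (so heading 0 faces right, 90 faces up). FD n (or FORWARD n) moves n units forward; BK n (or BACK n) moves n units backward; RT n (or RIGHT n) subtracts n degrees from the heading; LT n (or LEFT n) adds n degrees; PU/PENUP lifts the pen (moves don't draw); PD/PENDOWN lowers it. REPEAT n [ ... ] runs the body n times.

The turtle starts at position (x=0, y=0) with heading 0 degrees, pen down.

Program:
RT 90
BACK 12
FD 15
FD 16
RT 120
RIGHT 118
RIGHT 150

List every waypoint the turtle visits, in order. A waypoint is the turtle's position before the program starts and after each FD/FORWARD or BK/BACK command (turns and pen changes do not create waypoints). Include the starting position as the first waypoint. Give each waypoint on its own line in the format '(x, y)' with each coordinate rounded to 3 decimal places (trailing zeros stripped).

Answer: (0, 0)
(0, 12)
(0, -3)
(0, -19)

Derivation:
Executing turtle program step by step:
Start: pos=(0,0), heading=0, pen down
RT 90: heading 0 -> 270
BK 12: (0,0) -> (0,12) [heading=270, draw]
FD 15: (0,12) -> (0,-3) [heading=270, draw]
FD 16: (0,-3) -> (0,-19) [heading=270, draw]
RT 120: heading 270 -> 150
RT 118: heading 150 -> 32
RT 150: heading 32 -> 242
Final: pos=(0,-19), heading=242, 3 segment(s) drawn
Waypoints (4 total):
(0, 0)
(0, 12)
(0, -3)
(0, -19)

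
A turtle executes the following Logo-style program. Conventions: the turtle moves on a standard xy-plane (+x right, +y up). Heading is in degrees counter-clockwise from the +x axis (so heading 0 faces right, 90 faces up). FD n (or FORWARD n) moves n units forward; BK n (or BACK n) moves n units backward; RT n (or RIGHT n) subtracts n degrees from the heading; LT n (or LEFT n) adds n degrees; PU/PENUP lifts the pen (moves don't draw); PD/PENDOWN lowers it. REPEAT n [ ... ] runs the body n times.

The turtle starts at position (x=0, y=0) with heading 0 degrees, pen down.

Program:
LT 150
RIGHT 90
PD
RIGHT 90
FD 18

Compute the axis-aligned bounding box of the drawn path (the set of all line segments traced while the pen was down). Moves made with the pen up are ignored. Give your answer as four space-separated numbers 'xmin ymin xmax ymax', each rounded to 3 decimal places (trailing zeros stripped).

Answer: 0 -9 15.588 0

Derivation:
Executing turtle program step by step:
Start: pos=(0,0), heading=0, pen down
LT 150: heading 0 -> 150
RT 90: heading 150 -> 60
PD: pen down
RT 90: heading 60 -> 330
FD 18: (0,0) -> (15.588,-9) [heading=330, draw]
Final: pos=(15.588,-9), heading=330, 1 segment(s) drawn

Segment endpoints: x in {0, 15.588}, y in {-9, 0}
xmin=0, ymin=-9, xmax=15.588, ymax=0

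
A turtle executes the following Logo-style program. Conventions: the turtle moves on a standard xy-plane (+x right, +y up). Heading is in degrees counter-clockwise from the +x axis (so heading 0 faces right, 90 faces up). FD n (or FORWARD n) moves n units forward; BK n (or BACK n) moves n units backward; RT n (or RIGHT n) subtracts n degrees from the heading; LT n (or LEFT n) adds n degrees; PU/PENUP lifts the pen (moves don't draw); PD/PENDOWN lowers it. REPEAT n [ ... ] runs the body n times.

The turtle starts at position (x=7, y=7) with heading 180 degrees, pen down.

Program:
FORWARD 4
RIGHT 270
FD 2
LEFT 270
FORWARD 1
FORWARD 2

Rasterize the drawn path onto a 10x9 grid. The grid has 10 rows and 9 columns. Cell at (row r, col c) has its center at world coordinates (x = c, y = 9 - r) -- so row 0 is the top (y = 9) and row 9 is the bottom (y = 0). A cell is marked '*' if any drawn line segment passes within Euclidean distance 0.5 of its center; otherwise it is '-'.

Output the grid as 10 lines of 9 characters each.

Answer: ---------
---------
---*****-
---*-----
****-----
---------
---------
---------
---------
---------

Derivation:
Segment 0: (7,7) -> (3,7)
Segment 1: (3,7) -> (3,5)
Segment 2: (3,5) -> (2,5)
Segment 3: (2,5) -> (0,5)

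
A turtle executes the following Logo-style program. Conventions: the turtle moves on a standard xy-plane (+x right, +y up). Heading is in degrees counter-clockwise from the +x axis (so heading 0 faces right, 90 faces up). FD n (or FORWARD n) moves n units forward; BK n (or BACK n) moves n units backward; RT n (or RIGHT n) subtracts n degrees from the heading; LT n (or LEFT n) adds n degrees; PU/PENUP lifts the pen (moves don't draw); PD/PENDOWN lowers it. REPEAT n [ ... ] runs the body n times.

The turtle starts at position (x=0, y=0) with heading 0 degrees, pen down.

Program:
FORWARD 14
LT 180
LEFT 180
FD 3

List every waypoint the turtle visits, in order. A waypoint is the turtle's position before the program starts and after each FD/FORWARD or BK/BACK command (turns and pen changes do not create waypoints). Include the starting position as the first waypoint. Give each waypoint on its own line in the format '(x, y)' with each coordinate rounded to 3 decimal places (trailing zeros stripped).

Executing turtle program step by step:
Start: pos=(0,0), heading=0, pen down
FD 14: (0,0) -> (14,0) [heading=0, draw]
LT 180: heading 0 -> 180
LT 180: heading 180 -> 0
FD 3: (14,0) -> (17,0) [heading=0, draw]
Final: pos=(17,0), heading=0, 2 segment(s) drawn
Waypoints (3 total):
(0, 0)
(14, 0)
(17, 0)

Answer: (0, 0)
(14, 0)
(17, 0)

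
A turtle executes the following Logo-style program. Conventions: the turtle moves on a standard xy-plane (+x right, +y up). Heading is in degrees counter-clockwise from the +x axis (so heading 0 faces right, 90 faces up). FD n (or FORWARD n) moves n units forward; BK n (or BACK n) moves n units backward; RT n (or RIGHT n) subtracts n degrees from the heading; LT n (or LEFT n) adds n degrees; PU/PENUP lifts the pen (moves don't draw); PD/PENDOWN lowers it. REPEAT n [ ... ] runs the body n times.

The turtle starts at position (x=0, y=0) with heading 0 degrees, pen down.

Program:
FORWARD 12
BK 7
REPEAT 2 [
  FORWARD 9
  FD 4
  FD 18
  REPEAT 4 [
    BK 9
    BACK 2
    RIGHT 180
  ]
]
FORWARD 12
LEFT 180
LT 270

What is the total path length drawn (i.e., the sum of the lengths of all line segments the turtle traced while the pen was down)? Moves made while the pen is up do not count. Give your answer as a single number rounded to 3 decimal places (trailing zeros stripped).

Answer: 181

Derivation:
Executing turtle program step by step:
Start: pos=(0,0), heading=0, pen down
FD 12: (0,0) -> (12,0) [heading=0, draw]
BK 7: (12,0) -> (5,0) [heading=0, draw]
REPEAT 2 [
  -- iteration 1/2 --
  FD 9: (5,0) -> (14,0) [heading=0, draw]
  FD 4: (14,0) -> (18,0) [heading=0, draw]
  FD 18: (18,0) -> (36,0) [heading=0, draw]
  REPEAT 4 [
    -- iteration 1/4 --
    BK 9: (36,0) -> (27,0) [heading=0, draw]
    BK 2: (27,0) -> (25,0) [heading=0, draw]
    RT 180: heading 0 -> 180
    -- iteration 2/4 --
    BK 9: (25,0) -> (34,0) [heading=180, draw]
    BK 2: (34,0) -> (36,0) [heading=180, draw]
    RT 180: heading 180 -> 0
    -- iteration 3/4 --
    BK 9: (36,0) -> (27,0) [heading=0, draw]
    BK 2: (27,0) -> (25,0) [heading=0, draw]
    RT 180: heading 0 -> 180
    -- iteration 4/4 --
    BK 9: (25,0) -> (34,0) [heading=180, draw]
    BK 2: (34,0) -> (36,0) [heading=180, draw]
    RT 180: heading 180 -> 0
  ]
  -- iteration 2/2 --
  FD 9: (36,0) -> (45,0) [heading=0, draw]
  FD 4: (45,0) -> (49,0) [heading=0, draw]
  FD 18: (49,0) -> (67,0) [heading=0, draw]
  REPEAT 4 [
    -- iteration 1/4 --
    BK 9: (67,0) -> (58,0) [heading=0, draw]
    BK 2: (58,0) -> (56,0) [heading=0, draw]
    RT 180: heading 0 -> 180
    -- iteration 2/4 --
    BK 9: (56,0) -> (65,0) [heading=180, draw]
    BK 2: (65,0) -> (67,0) [heading=180, draw]
    RT 180: heading 180 -> 0
    -- iteration 3/4 --
    BK 9: (67,0) -> (58,0) [heading=0, draw]
    BK 2: (58,0) -> (56,0) [heading=0, draw]
    RT 180: heading 0 -> 180
    -- iteration 4/4 --
    BK 9: (56,0) -> (65,0) [heading=180, draw]
    BK 2: (65,0) -> (67,0) [heading=180, draw]
    RT 180: heading 180 -> 0
  ]
]
FD 12: (67,0) -> (79,0) [heading=0, draw]
LT 180: heading 0 -> 180
LT 270: heading 180 -> 90
Final: pos=(79,0), heading=90, 25 segment(s) drawn

Segment lengths:
  seg 1: (0,0) -> (12,0), length = 12
  seg 2: (12,0) -> (5,0), length = 7
  seg 3: (5,0) -> (14,0), length = 9
  seg 4: (14,0) -> (18,0), length = 4
  seg 5: (18,0) -> (36,0), length = 18
  seg 6: (36,0) -> (27,0), length = 9
  seg 7: (27,0) -> (25,0), length = 2
  seg 8: (25,0) -> (34,0), length = 9
  seg 9: (34,0) -> (36,0), length = 2
  seg 10: (36,0) -> (27,0), length = 9
  seg 11: (27,0) -> (25,0), length = 2
  seg 12: (25,0) -> (34,0), length = 9
  seg 13: (34,0) -> (36,0), length = 2
  seg 14: (36,0) -> (45,0), length = 9
  seg 15: (45,0) -> (49,0), length = 4
  seg 16: (49,0) -> (67,0), length = 18
  seg 17: (67,0) -> (58,0), length = 9
  seg 18: (58,0) -> (56,0), length = 2
  seg 19: (56,0) -> (65,0), length = 9
  seg 20: (65,0) -> (67,0), length = 2
  seg 21: (67,0) -> (58,0), length = 9
  seg 22: (58,0) -> (56,0), length = 2
  seg 23: (56,0) -> (65,0), length = 9
  seg 24: (65,0) -> (67,0), length = 2
  seg 25: (67,0) -> (79,0), length = 12
Total = 181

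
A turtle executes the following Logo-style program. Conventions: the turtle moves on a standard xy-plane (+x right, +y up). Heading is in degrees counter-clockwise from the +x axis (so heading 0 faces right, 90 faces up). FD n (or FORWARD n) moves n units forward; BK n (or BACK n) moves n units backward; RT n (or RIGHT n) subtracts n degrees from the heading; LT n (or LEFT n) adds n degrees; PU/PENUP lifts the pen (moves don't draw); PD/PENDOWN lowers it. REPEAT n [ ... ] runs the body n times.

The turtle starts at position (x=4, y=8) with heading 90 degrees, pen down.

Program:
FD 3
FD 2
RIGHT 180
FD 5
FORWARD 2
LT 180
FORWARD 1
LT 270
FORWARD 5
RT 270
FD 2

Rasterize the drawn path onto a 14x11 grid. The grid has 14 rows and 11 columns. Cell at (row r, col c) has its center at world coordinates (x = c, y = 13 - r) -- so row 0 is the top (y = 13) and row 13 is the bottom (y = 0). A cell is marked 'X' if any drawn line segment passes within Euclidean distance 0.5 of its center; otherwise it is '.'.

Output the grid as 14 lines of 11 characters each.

Segment 0: (4,8) -> (4,11)
Segment 1: (4,11) -> (4,13)
Segment 2: (4,13) -> (4,8)
Segment 3: (4,8) -> (4,6)
Segment 4: (4,6) -> (4,7)
Segment 5: (4,7) -> (9,7)
Segment 6: (9,7) -> (9,9)

Answer: ....X......
....X......
....X......
....X......
....X....X.
....X....X.
....XXXXXX.
....X......
...........
...........
...........
...........
...........
...........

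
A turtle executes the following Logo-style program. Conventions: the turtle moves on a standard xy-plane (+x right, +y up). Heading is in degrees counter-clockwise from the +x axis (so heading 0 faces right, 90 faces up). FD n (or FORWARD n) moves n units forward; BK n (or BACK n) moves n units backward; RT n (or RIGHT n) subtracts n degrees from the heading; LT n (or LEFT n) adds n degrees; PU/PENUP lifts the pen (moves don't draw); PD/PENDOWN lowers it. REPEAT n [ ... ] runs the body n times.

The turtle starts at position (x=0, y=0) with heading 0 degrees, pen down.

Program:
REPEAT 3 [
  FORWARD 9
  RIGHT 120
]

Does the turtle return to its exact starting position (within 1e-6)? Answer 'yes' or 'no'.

Answer: yes

Derivation:
Executing turtle program step by step:
Start: pos=(0,0), heading=0, pen down
REPEAT 3 [
  -- iteration 1/3 --
  FD 9: (0,0) -> (9,0) [heading=0, draw]
  RT 120: heading 0 -> 240
  -- iteration 2/3 --
  FD 9: (9,0) -> (4.5,-7.794) [heading=240, draw]
  RT 120: heading 240 -> 120
  -- iteration 3/3 --
  FD 9: (4.5,-7.794) -> (0,0) [heading=120, draw]
  RT 120: heading 120 -> 0
]
Final: pos=(0,0), heading=0, 3 segment(s) drawn

Start position: (0, 0)
Final position: (0, 0)
Distance = 0; < 1e-6 -> CLOSED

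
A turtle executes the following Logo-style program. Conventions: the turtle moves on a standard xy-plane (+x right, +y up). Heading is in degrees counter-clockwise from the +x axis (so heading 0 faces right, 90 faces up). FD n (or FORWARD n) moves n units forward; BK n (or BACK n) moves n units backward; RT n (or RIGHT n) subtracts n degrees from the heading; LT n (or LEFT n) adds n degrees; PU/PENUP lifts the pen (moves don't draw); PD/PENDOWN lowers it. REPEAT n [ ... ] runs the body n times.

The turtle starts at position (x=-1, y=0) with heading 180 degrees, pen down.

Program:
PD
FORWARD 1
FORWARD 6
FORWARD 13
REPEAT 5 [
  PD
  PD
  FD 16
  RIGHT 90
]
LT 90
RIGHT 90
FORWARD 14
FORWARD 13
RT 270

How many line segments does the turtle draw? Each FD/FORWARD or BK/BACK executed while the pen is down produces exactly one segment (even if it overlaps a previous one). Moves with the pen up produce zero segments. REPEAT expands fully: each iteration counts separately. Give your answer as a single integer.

Answer: 10

Derivation:
Executing turtle program step by step:
Start: pos=(-1,0), heading=180, pen down
PD: pen down
FD 1: (-1,0) -> (-2,0) [heading=180, draw]
FD 6: (-2,0) -> (-8,0) [heading=180, draw]
FD 13: (-8,0) -> (-21,0) [heading=180, draw]
REPEAT 5 [
  -- iteration 1/5 --
  PD: pen down
  PD: pen down
  FD 16: (-21,0) -> (-37,0) [heading=180, draw]
  RT 90: heading 180 -> 90
  -- iteration 2/5 --
  PD: pen down
  PD: pen down
  FD 16: (-37,0) -> (-37,16) [heading=90, draw]
  RT 90: heading 90 -> 0
  -- iteration 3/5 --
  PD: pen down
  PD: pen down
  FD 16: (-37,16) -> (-21,16) [heading=0, draw]
  RT 90: heading 0 -> 270
  -- iteration 4/5 --
  PD: pen down
  PD: pen down
  FD 16: (-21,16) -> (-21,0) [heading=270, draw]
  RT 90: heading 270 -> 180
  -- iteration 5/5 --
  PD: pen down
  PD: pen down
  FD 16: (-21,0) -> (-37,0) [heading=180, draw]
  RT 90: heading 180 -> 90
]
LT 90: heading 90 -> 180
RT 90: heading 180 -> 90
FD 14: (-37,0) -> (-37,14) [heading=90, draw]
FD 13: (-37,14) -> (-37,27) [heading=90, draw]
RT 270: heading 90 -> 180
Final: pos=(-37,27), heading=180, 10 segment(s) drawn
Segments drawn: 10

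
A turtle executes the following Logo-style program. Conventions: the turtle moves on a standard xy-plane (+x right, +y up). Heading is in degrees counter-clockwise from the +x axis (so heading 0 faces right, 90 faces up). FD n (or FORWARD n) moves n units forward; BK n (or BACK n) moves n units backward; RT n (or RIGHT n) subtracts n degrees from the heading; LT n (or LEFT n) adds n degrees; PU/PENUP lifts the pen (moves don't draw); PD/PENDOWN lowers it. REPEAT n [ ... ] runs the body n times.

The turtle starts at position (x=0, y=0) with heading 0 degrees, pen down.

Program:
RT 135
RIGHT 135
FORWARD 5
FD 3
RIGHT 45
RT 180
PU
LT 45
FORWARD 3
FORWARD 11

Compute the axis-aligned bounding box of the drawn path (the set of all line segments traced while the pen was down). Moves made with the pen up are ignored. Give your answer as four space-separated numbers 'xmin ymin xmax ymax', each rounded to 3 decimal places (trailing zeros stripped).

Answer: 0 0 0 8

Derivation:
Executing turtle program step by step:
Start: pos=(0,0), heading=0, pen down
RT 135: heading 0 -> 225
RT 135: heading 225 -> 90
FD 5: (0,0) -> (0,5) [heading=90, draw]
FD 3: (0,5) -> (0,8) [heading=90, draw]
RT 45: heading 90 -> 45
RT 180: heading 45 -> 225
PU: pen up
LT 45: heading 225 -> 270
FD 3: (0,8) -> (0,5) [heading=270, move]
FD 11: (0,5) -> (0,-6) [heading=270, move]
Final: pos=(0,-6), heading=270, 2 segment(s) drawn

Segment endpoints: x in {0, 0, 0}, y in {0, 5, 8}
xmin=0, ymin=0, xmax=0, ymax=8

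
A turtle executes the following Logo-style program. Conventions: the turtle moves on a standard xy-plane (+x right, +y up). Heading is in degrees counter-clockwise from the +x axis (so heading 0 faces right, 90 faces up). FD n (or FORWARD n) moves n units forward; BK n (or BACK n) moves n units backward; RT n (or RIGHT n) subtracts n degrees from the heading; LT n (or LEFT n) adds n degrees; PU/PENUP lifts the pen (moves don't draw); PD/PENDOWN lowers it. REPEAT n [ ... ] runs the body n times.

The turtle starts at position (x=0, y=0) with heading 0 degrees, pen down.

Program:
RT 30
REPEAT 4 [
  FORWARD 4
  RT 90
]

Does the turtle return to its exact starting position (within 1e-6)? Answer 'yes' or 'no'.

Executing turtle program step by step:
Start: pos=(0,0), heading=0, pen down
RT 30: heading 0 -> 330
REPEAT 4 [
  -- iteration 1/4 --
  FD 4: (0,0) -> (3.464,-2) [heading=330, draw]
  RT 90: heading 330 -> 240
  -- iteration 2/4 --
  FD 4: (3.464,-2) -> (1.464,-5.464) [heading=240, draw]
  RT 90: heading 240 -> 150
  -- iteration 3/4 --
  FD 4: (1.464,-5.464) -> (-2,-3.464) [heading=150, draw]
  RT 90: heading 150 -> 60
  -- iteration 4/4 --
  FD 4: (-2,-3.464) -> (0,0) [heading=60, draw]
  RT 90: heading 60 -> 330
]
Final: pos=(0,0), heading=330, 4 segment(s) drawn

Start position: (0, 0)
Final position: (0, 0)
Distance = 0; < 1e-6 -> CLOSED

Answer: yes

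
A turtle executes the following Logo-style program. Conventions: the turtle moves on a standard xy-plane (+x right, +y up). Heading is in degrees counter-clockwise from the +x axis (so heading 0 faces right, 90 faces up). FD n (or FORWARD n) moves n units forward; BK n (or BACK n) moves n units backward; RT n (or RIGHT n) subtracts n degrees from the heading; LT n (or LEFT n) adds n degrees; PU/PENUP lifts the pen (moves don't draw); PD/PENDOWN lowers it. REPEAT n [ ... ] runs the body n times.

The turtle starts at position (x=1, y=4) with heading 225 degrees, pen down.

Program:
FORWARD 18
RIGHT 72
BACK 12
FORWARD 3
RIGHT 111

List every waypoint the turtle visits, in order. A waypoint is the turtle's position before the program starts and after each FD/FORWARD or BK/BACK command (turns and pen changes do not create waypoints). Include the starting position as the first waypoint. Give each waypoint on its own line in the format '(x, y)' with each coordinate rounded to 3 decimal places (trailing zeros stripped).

Executing turtle program step by step:
Start: pos=(1,4), heading=225, pen down
FD 18: (1,4) -> (-11.728,-8.728) [heading=225, draw]
RT 72: heading 225 -> 153
BK 12: (-11.728,-8.728) -> (-1.036,-14.176) [heading=153, draw]
FD 3: (-1.036,-14.176) -> (-3.709,-12.814) [heading=153, draw]
RT 111: heading 153 -> 42
Final: pos=(-3.709,-12.814), heading=42, 3 segment(s) drawn
Waypoints (4 total):
(1, 4)
(-11.728, -8.728)
(-1.036, -14.176)
(-3.709, -12.814)

Answer: (1, 4)
(-11.728, -8.728)
(-1.036, -14.176)
(-3.709, -12.814)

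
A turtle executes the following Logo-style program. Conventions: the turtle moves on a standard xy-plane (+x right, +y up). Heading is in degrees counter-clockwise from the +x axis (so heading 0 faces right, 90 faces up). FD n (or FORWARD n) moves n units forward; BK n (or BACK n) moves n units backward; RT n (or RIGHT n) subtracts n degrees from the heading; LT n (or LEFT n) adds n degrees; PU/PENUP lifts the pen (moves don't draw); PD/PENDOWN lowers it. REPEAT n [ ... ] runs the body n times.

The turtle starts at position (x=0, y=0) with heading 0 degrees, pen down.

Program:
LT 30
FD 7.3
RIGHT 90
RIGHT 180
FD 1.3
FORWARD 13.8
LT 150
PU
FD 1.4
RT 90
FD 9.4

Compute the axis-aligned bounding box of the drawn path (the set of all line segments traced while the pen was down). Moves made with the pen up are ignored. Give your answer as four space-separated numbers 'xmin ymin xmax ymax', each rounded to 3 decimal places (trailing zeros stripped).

Answer: -1.228 0 6.322 16.727

Derivation:
Executing turtle program step by step:
Start: pos=(0,0), heading=0, pen down
LT 30: heading 0 -> 30
FD 7.3: (0,0) -> (6.322,3.65) [heading=30, draw]
RT 90: heading 30 -> 300
RT 180: heading 300 -> 120
FD 1.3: (6.322,3.65) -> (5.672,4.776) [heading=120, draw]
FD 13.8: (5.672,4.776) -> (-1.228,16.727) [heading=120, draw]
LT 150: heading 120 -> 270
PU: pen up
FD 1.4: (-1.228,16.727) -> (-1.228,15.327) [heading=270, move]
RT 90: heading 270 -> 180
FD 9.4: (-1.228,15.327) -> (-10.628,15.327) [heading=180, move]
Final: pos=(-10.628,15.327), heading=180, 3 segment(s) drawn

Segment endpoints: x in {-1.228, 0, 5.672, 6.322}, y in {0, 3.65, 4.776, 16.727}
xmin=-1.228, ymin=0, xmax=6.322, ymax=16.727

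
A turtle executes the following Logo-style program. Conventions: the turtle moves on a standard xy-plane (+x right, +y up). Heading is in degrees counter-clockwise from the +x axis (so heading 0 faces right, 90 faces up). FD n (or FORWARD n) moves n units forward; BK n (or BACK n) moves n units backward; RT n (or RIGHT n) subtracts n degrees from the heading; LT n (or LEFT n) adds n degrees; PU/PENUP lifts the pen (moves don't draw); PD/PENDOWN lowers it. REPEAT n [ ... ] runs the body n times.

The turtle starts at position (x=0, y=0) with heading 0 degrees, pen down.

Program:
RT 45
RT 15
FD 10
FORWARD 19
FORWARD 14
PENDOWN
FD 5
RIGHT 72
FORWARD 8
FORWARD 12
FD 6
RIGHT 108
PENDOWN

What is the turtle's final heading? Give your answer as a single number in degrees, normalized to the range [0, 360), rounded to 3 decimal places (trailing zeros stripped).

Executing turtle program step by step:
Start: pos=(0,0), heading=0, pen down
RT 45: heading 0 -> 315
RT 15: heading 315 -> 300
FD 10: (0,0) -> (5,-8.66) [heading=300, draw]
FD 19: (5,-8.66) -> (14.5,-25.115) [heading=300, draw]
FD 14: (14.5,-25.115) -> (21.5,-37.239) [heading=300, draw]
PD: pen down
FD 5: (21.5,-37.239) -> (24,-41.569) [heading=300, draw]
RT 72: heading 300 -> 228
FD 8: (24,-41.569) -> (18.647,-47.514) [heading=228, draw]
FD 12: (18.647,-47.514) -> (10.617,-56.432) [heading=228, draw]
FD 6: (10.617,-56.432) -> (6.603,-60.891) [heading=228, draw]
RT 108: heading 228 -> 120
PD: pen down
Final: pos=(6.603,-60.891), heading=120, 7 segment(s) drawn

Answer: 120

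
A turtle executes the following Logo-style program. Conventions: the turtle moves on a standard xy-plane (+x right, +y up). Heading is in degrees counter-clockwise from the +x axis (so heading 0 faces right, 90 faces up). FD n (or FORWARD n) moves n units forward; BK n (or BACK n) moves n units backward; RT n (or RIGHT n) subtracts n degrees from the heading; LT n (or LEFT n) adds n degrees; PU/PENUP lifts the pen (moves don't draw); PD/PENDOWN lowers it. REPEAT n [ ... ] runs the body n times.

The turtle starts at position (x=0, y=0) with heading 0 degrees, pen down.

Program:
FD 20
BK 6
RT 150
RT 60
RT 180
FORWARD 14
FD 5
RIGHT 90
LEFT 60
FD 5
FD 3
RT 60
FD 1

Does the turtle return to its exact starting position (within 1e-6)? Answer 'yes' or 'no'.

Executing turtle program step by step:
Start: pos=(0,0), heading=0, pen down
FD 20: (0,0) -> (20,0) [heading=0, draw]
BK 6: (20,0) -> (14,0) [heading=0, draw]
RT 150: heading 0 -> 210
RT 60: heading 210 -> 150
RT 180: heading 150 -> 330
FD 14: (14,0) -> (26.124,-7) [heading=330, draw]
FD 5: (26.124,-7) -> (30.454,-9.5) [heading=330, draw]
RT 90: heading 330 -> 240
LT 60: heading 240 -> 300
FD 5: (30.454,-9.5) -> (32.954,-13.83) [heading=300, draw]
FD 3: (32.954,-13.83) -> (34.454,-16.428) [heading=300, draw]
RT 60: heading 300 -> 240
FD 1: (34.454,-16.428) -> (33.954,-17.294) [heading=240, draw]
Final: pos=(33.954,-17.294), heading=240, 7 segment(s) drawn

Start position: (0, 0)
Final position: (33.954, -17.294)
Distance = 38.105; >= 1e-6 -> NOT closed

Answer: no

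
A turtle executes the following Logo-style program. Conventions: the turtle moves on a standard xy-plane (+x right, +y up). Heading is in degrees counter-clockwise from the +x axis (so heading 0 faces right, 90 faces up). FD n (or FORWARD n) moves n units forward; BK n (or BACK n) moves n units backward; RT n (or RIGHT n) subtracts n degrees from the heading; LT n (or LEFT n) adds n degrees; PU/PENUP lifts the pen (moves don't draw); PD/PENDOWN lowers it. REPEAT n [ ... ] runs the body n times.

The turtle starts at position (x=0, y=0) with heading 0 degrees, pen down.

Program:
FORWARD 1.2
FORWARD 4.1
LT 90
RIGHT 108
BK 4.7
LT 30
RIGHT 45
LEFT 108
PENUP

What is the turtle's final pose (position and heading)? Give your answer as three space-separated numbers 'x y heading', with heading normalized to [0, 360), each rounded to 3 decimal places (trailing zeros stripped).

Executing turtle program step by step:
Start: pos=(0,0), heading=0, pen down
FD 1.2: (0,0) -> (1.2,0) [heading=0, draw]
FD 4.1: (1.2,0) -> (5.3,0) [heading=0, draw]
LT 90: heading 0 -> 90
RT 108: heading 90 -> 342
BK 4.7: (5.3,0) -> (0.83,1.452) [heading=342, draw]
LT 30: heading 342 -> 12
RT 45: heading 12 -> 327
LT 108: heading 327 -> 75
PU: pen up
Final: pos=(0.83,1.452), heading=75, 3 segment(s) drawn

Answer: 0.83 1.452 75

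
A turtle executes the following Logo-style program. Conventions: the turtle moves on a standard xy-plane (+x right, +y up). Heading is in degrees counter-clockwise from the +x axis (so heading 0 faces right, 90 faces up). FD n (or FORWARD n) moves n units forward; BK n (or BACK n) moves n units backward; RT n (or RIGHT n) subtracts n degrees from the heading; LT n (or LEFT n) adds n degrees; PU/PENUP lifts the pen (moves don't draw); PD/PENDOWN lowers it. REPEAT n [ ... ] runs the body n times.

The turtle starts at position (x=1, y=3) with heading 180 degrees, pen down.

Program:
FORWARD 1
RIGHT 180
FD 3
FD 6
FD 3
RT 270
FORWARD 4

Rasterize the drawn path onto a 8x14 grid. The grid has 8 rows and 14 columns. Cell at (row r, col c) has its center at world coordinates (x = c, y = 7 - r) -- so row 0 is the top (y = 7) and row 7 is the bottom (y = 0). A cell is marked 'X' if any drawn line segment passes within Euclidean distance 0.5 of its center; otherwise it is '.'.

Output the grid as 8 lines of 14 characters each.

Answer: ............X.
............X.
............X.
............X.
XXXXXXXXXXXXX.
..............
..............
..............

Derivation:
Segment 0: (1,3) -> (0,3)
Segment 1: (0,3) -> (3,3)
Segment 2: (3,3) -> (9,3)
Segment 3: (9,3) -> (12,3)
Segment 4: (12,3) -> (12,7)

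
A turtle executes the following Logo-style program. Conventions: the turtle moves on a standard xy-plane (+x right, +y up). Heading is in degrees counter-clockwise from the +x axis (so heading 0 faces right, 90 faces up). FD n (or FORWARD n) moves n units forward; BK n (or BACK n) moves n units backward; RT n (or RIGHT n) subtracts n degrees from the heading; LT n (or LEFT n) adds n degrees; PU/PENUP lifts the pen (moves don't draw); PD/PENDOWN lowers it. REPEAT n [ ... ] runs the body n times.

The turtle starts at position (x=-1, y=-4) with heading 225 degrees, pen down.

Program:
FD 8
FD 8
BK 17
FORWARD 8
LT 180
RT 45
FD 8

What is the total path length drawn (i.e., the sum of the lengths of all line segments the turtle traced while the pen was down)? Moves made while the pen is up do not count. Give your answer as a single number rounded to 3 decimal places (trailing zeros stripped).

Answer: 49

Derivation:
Executing turtle program step by step:
Start: pos=(-1,-4), heading=225, pen down
FD 8: (-1,-4) -> (-6.657,-9.657) [heading=225, draw]
FD 8: (-6.657,-9.657) -> (-12.314,-15.314) [heading=225, draw]
BK 17: (-12.314,-15.314) -> (-0.293,-3.293) [heading=225, draw]
FD 8: (-0.293,-3.293) -> (-5.95,-8.95) [heading=225, draw]
LT 180: heading 225 -> 45
RT 45: heading 45 -> 0
FD 8: (-5.95,-8.95) -> (2.05,-8.95) [heading=0, draw]
Final: pos=(2.05,-8.95), heading=0, 5 segment(s) drawn

Segment lengths:
  seg 1: (-1,-4) -> (-6.657,-9.657), length = 8
  seg 2: (-6.657,-9.657) -> (-12.314,-15.314), length = 8
  seg 3: (-12.314,-15.314) -> (-0.293,-3.293), length = 17
  seg 4: (-0.293,-3.293) -> (-5.95,-8.95), length = 8
  seg 5: (-5.95,-8.95) -> (2.05,-8.95), length = 8
Total = 49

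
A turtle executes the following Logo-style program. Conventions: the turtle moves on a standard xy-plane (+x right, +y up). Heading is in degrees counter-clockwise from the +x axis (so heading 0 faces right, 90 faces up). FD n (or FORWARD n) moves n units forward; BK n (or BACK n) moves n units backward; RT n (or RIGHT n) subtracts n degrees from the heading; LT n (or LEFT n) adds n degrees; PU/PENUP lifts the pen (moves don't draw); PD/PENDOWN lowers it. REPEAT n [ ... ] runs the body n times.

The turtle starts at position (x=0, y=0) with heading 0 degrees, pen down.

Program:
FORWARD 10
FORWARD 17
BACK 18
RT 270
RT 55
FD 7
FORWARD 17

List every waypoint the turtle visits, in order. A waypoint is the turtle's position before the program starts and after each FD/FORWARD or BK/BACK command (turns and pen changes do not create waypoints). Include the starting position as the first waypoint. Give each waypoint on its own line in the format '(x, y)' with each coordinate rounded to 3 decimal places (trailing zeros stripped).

Executing turtle program step by step:
Start: pos=(0,0), heading=0, pen down
FD 10: (0,0) -> (10,0) [heading=0, draw]
FD 17: (10,0) -> (27,0) [heading=0, draw]
BK 18: (27,0) -> (9,0) [heading=0, draw]
RT 270: heading 0 -> 90
RT 55: heading 90 -> 35
FD 7: (9,0) -> (14.734,4.015) [heading=35, draw]
FD 17: (14.734,4.015) -> (28.66,13.766) [heading=35, draw]
Final: pos=(28.66,13.766), heading=35, 5 segment(s) drawn
Waypoints (6 total):
(0, 0)
(10, 0)
(27, 0)
(9, 0)
(14.734, 4.015)
(28.66, 13.766)

Answer: (0, 0)
(10, 0)
(27, 0)
(9, 0)
(14.734, 4.015)
(28.66, 13.766)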